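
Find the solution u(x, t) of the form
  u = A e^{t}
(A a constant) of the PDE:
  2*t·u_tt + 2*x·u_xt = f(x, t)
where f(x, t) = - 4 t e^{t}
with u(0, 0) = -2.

Substitute the ansatz u = A e^{t} into the left-hand side.
Derivatives of the ansatz:
  u_tt = A e^{t}
  u_xt = 0
Term by term:
  2*t·u_tt = 2 A t e^{t}
  2*x·u_xt = 0
So the left-hand side equals
  2 A t e^{t}
This must equal f(x, t) = - 4 t e^{t} identically.
Matching coefficients of the independent functions:
  [t e^{t}]:  2 A = -4
Solving: A = -2.
Check against the point condition:
  u(0, 0) = -2  ⟹  A = -2  ✓
Hence u(x, t) = - 2 e^{t}.

Answer: u(x, t) = - 2 e^{t}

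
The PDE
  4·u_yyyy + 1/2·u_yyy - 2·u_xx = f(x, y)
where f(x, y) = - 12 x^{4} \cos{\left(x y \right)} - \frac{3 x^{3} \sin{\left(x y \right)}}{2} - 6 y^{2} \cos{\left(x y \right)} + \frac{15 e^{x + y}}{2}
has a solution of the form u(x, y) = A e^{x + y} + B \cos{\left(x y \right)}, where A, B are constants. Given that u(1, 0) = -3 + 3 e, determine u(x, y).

Substitute the ansatz u = A e^{x + y} + B \cos{\left(x y \right)} into the left-hand side.
Derivatives of the ansatz:
  u_yyyy = A e^{x} e^{y} + B x^{4} \cos{\left(x y \right)}
  u_yyy = A e^{x} e^{y} + B x^{3} \sin{\left(x y \right)}
  u_xx = A e^{x} e^{y} - B y^{2} \cos{\left(x y \right)}
Term by term:
  4·u_yyyy = 4 A e^{x} e^{y} + 4 B x^{4} \cos{\left(x y \right)}
  1/2·u_yyy = \frac{A e^{x} e^{y}}{2} + \frac{B x^{3} \sin{\left(x y \right)}}{2}
  -2·u_xx = - 2 A e^{x} e^{y} + 2 B y^{2} \cos{\left(x y \right)}
So the left-hand side equals
  \frac{5 A e^{x} e^{y}}{2} + 4 B x^{4} \cos{\left(x y \right)} + \frac{B x^{3} \sin{\left(x y \right)}}{2} + 2 B y^{2} \cos{\left(x y \right)}
This must equal f(x, y) identically; expanded, f = - 12 x^{4} \cos{\left(x y \right)} - \frac{3 x^{3} \sin{\left(x y \right)}}{2} - 6 y^{2} \cos{\left(x y \right)} + \frac{15 e^{x} e^{y}}{2}.
Matching coefficients of the independent functions:
  [x^{3} \sin{\left(x y \right)}]:  \frac{B}{2} = - \frac{3}{2}
  [x^{4} \cos{\left(x y \right)}]:  4 B = -12
  [y^{2} \cos{\left(x y \right)}]:  2 B = -6
  [e^{x} e^{y}]:  \frac{5 A}{2} = \frac{15}{2}
Solving: A = 3, B = -3.
Check against the point condition:
  u(1, 0) = -3 + 3 e  ⟹  e A + B = -3 + 3 e  ✓
Hence u(x, y) = 3 e^{x + y} - 3 \cos{\left(x y \right)}.

Answer: u(x, y) = 3 e^{x + y} - 3 \cos{\left(x y \right)}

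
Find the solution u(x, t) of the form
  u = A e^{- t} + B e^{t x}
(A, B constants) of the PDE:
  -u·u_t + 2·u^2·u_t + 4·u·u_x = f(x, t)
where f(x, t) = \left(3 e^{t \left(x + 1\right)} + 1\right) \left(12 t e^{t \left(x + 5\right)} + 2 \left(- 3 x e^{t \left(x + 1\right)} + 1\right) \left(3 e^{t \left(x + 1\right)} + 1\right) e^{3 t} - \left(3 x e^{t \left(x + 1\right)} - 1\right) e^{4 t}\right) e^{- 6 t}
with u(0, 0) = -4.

Substitute the ansatz u = A e^{- t} + B e^{t x} into the left-hand side.
Derivatives of the ansatz:
  u_t = - A e^{- t} + B x e^{t x}
  u_x = B t e^{t x}
Term by term:
  -u·u_t = A^{2} e^{- 2 t} - A B x e^{- t} e^{t x} + A B e^{- t} e^{t x} - B^{2} x e^{2 t x}
  2·u^2·u_t = - 2 A^{3} e^{- 3 t} + 2 A^{2} B x e^{- 2 t} e^{t x} - 4 A^{2} B e^{- 2 t} e^{t x} + 4 A B^{2} x e^{- t} e^{2 t x} - 2 A B^{2} e^{- t} e^{2 t x} + 2 B^{3} x e^{3 t x}
  4·u·u_x = 4 A B t e^{- t} e^{t x} + 4 B^{2} t e^{2 t x}
So the left-hand side equals
  - 2 A^{3} e^{- 3 t} + 2 A^{2} B x e^{- 2 t} e^{t x} - 4 A^{2} B e^{- 2 t} e^{t x} + A^{2} e^{- 2 t} + 4 A B^{2} x e^{- t} e^{2 t x} - 2 A B^{2} e^{- t} e^{2 t x} + 4 A B t e^{- t} e^{t x} - A B x e^{- t} e^{t x} + A B e^{- t} e^{t x} + 2 B^{3} x e^{3 t x} + 4 B^{2} t e^{2 t x} - B^{2} x e^{2 t x}
This must equal f(x, t) identically; expanded, f = 36 t e^{2 t x} + 12 t e^{- t} e^{t x} - 54 x e^{3 t x} - 9 x e^{2 t x} - 36 x e^{- t} e^{2 t x} - 3 x e^{- t} e^{t x} - 6 x e^{- 2 t} e^{t x} + 18 e^{- t} e^{2 t x} + 3 e^{- t} e^{t x} + 12 e^{- 2 t} e^{t x} + e^{- 2 t} + 2 e^{- 3 t}.
Matching coefficients of the independent functions:
  [t e^{2 t x}]:  4 B^{2} = 36
  [x e^{2 t x}]:  - B^{2} = -9
  [x e^{3 t x}]:  2 B^{3} = -54
  [e^{- 2 t} e^{t x}]:  - 4 A^{2} B = 12
  [e^{- t} e^{t x}]:  A B = 3
  [e^{- t} e^{2 t x}]:  - 2 A B^{2} = 18
  [t e^{- t} e^{t x}]:  4 A B = 12
  [x e^{- 2 t} e^{t x}]:  2 A^{2} B = -6
  [x e^{- t} e^{t x}]:  - A B = -3
  [x e^{- t} e^{2 t x}]:  4 A B^{2} = -36
  [e^{- 3 t}]:  - 2 A^{3} = 2
  [e^{- 2 t}]:  A^{2} = 1
Solving: A = -1, B = -3.
Check against the point condition:
  u(0, 0) = -4  ⟹  A + B = -4  ✓
Hence u(x, t) = - 3 e^{t x} - e^{- t}.

Answer: u(x, t) = - 3 e^{t x} - e^{- t}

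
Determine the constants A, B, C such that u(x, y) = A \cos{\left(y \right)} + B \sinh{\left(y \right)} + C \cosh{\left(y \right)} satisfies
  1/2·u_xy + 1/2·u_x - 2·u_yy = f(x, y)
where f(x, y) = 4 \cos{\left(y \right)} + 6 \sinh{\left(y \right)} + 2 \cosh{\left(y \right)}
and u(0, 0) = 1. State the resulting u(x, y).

Substitute the ansatz u = A \cos{\left(y \right)} + B \sinh{\left(y \right)} + C \cosh{\left(y \right)} into the left-hand side.
Derivatives of the ansatz:
  u_xy = 0
  u_x = 0
  u_yy = - A \cos{\left(y \right)} + B \sinh{\left(y \right)} + C \cosh{\left(y \right)}
Term by term:
  1/2·u_xy = 0
  1/2·u_x = 0
  -2·u_yy = 2 A \cos{\left(y \right)} - 2 B \sinh{\left(y \right)} - 2 C \cosh{\left(y \right)}
So the left-hand side equals
  2 A \cos{\left(y \right)} - 2 B \sinh{\left(y \right)} - 2 C \cosh{\left(y \right)}
This must equal f(x, y) = 4 \cos{\left(y \right)} + 6 \sinh{\left(y \right)} + 2 \cosh{\left(y \right)} identically.
Matching coefficients of the independent functions:
  [\cos{\left(y \right)}]:  2 A = 4
  [\sinh{\left(y \right)}]:  - 2 B = 6
  [\cosh{\left(y \right)}]:  - 2 C = 2
Solving: A = 2, B = -3, C = -1.
Check against the point condition:
  u(0, 0) = 1  ⟹  A + C = 1  ✓
Hence u(x, y) = 2 \cos{\left(y \right)} - 3 \sinh{\left(y \right)} - \cosh{\left(y \right)}.

Answer: u(x, y) = 2 \cos{\left(y \right)} - 3 \sinh{\left(y \right)} - \cosh{\left(y \right)}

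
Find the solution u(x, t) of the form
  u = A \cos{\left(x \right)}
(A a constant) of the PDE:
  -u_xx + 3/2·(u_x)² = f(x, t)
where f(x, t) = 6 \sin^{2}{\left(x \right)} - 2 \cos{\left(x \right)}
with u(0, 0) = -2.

Answer: u(x, t) = - 2 \cos{\left(x \right)}

Derivation:
Substitute the ansatz u = A \cos{\left(x \right)} into the left-hand side.
Derivatives of the ansatz:
  u_xx = - A \cos{\left(x \right)}
  u_x = - A \sin{\left(x \right)}
Term by term:
  -u_xx = A \cos{\left(x \right)}
  3/2·(u_x)² = \frac{3 A^{2} \sin^{2}{\left(x \right)}}{2}
So the left-hand side equals
  \frac{3 A^{2} \sin^{2}{\left(x \right)}}{2} + A \cos{\left(x \right)}
This must equal f(x, t) = 6 \sin^{2}{\left(x \right)} - 2 \cos{\left(x \right)} identically.
Matching coefficients of the independent functions:
  [\sin^{2}{\left(x \right)}]:  \frac{3 A^{2}}{2} = 6
  [\cos{\left(x \right)}]:  A = -2
Solving: A = -2.
Check against the point condition:
  u(0, 0) = -2  ⟹  A = -2  ✓
Hence u(x, t) = - 2 \cos{\left(x \right)}.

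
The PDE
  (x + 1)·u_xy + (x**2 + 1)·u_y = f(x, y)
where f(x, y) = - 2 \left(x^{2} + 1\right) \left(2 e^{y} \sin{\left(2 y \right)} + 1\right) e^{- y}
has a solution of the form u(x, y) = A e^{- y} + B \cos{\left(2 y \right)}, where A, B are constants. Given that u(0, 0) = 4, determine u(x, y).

Answer: u(x, y) = 2 \cos{\left(2 y \right)} + 2 e^{- y}

Derivation:
Substitute the ansatz u = A e^{- y} + B \cos{\left(2 y \right)} into the left-hand side.
Derivatives of the ansatz:
  u_xy = 0
  u_y = - A e^{- y} - 2 B \sin{\left(2 y \right)}
Term by term:
  (x + 1)·u_xy = 0
  (x**2 + 1)·u_y = - A x^{2} e^{- y} - A e^{- y} - 2 B x^{2} \sin{\left(2 y \right)} - 2 B \sin{\left(2 y \right)}
So the left-hand side equals
  - A x^{2} e^{- y} - A e^{- y} - 2 B x^{2} \sin{\left(2 y \right)} - 2 B \sin{\left(2 y \right)}
This must equal f(x, y) identically; expanded, f = - 4 x^{2} \sin{\left(2 y \right)} - 2 x^{2} e^{- y} - 4 \sin{\left(2 y \right)} - 2 e^{- y}.
Matching coefficients of the independent functions:
  [x^{2} e^{- y}, e^{- y}]:  - A = -2
  [x^{2} \sin{\left(2 y \right)}, \sin{\left(2 y \right)}]:  - 2 B = -4
Solving: A = 2, B = 2.
Check against the point condition:
  u(0, 0) = 4  ⟹  A + B = 4  ✓
Hence u(x, y) = 2 \cos{\left(2 y \right)} + 2 e^{- y}.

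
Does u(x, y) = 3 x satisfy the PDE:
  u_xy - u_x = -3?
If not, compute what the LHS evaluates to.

Evaluate each term of the left-hand side for u = 3 x.
Derivatives:
  u_xy = 0
  u_x = 3
Terms:
  u_xy = 0
  -u_x = -3
Sum: LHS = -3
This is exactly the given right-hand side, so u is a solution.

Answer: Yes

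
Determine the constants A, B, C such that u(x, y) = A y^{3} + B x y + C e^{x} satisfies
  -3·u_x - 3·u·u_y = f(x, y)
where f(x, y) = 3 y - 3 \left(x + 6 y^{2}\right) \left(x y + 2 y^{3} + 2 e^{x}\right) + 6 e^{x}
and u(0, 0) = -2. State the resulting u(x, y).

Answer: u(x, y) = - x y - 2 y^{3} - 2 e^{x}

Derivation:
Substitute the ansatz u = A y^{3} + B x y + C e^{x} into the left-hand side.
Derivatives of the ansatz:
  u_x = B y + C e^{x}
  u_y = 3 A y^{2} + B x
Term by term:
  -3·u_x = - 3 B y - 3 C e^{x}
  -3·u·u_y = - 9 A^{2} y^{5} - 12 A B x y^{3} - 9 A C y^{2} e^{x} - 3 B^{2} x^{2} y - 3 B C x e^{x}
So the left-hand side equals
  - 9 A^{2} y^{5} - 12 A B x y^{3} - 9 A C y^{2} e^{x} - 3 B^{2} x^{2} y - 3 B C x e^{x} - 3 B y - 3 C e^{x}
This must equal f(x, y) identically; expanded, f = - 3 x^{2} y - 24 x y^{3} - 6 x e^{x} - 36 y^{5} - 36 y^{2} e^{x} + 3 y + 6 e^{x}.
Matching coefficients of the independent functions:
  [y]:  - 3 B = 3
  [y^{5}]:  - 9 A^{2} = -36
  [x y^{3}]:  - 12 A B = -24
  [x e^{x}]:  - 3 B C = -6
  [x^{2} y]:  - 3 B^{2} = -3
  [y^{2} e^{x}]:  - 9 A C = -36
  [e^{x}]:  - 3 C = 6
Solving: A = -2, B = -1, C = -2.
Check against the point condition:
  u(0, 0) = -2  ⟹  C = -2  ✓
Hence u(x, y) = - x y - 2 y^{3} - 2 e^{x}.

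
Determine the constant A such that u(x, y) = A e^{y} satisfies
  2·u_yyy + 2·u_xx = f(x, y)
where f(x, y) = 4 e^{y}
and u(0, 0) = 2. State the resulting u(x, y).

Substitute the ansatz u = A e^{y} into the left-hand side.
Derivatives of the ansatz:
  u_yyy = A e^{y}
  u_xx = 0
Term by term:
  2·u_yyy = 2 A e^{y}
  2·u_xx = 0
So the left-hand side equals
  2 A e^{y}
This must equal f(x, y) = 4 e^{y} identically.
Matching coefficients of the independent functions:
  [e^{y}]:  2 A = 4
Solving: A = 2.
Check against the point condition:
  u(0, 0) = 2  ⟹  A = 2  ✓
Hence u(x, y) = 2 e^{y}.

Answer: u(x, y) = 2 e^{y}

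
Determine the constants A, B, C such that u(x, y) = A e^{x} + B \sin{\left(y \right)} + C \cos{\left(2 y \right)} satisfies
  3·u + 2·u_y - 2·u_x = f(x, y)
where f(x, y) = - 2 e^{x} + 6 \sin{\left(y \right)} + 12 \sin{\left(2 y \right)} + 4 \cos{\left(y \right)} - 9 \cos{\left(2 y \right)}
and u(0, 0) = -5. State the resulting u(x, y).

Substitute the ansatz u = A e^{x} + B \sin{\left(y \right)} + C \cos{\left(2 y \right)} into the left-hand side.
Derivatives of the ansatz:
  u_y = B \cos{\left(y \right)} - 2 C \sin{\left(2 y \right)}
  u_x = A e^{x}
Term by term:
  3·u = 3 A e^{x} + 3 B \sin{\left(y \right)} + 3 C \cos{\left(2 y \right)}
  2·u_y = 2 B \cos{\left(y \right)} - 4 C \sin{\left(2 y \right)}
  -2·u_x = - 2 A e^{x}
So the left-hand side equals
  A e^{x} + 3 B \sin{\left(y \right)} + 2 B \cos{\left(y \right)} - 4 C \sin{\left(2 y \right)} + 3 C \cos{\left(2 y \right)}
This must equal f(x, y) = - 2 e^{x} + 6 \sin{\left(y \right)} + 12 \sin{\left(2 y \right)} + 4 \cos{\left(y \right)} - 9 \cos{\left(2 y \right)} identically.
Matching coefficients of the independent functions:
  [e^{x}]:  A = -2
  [\sin{\left(y \right)}]:  3 B = 6
  [\sin{\left(2 y \right)}]:  - 4 C = 12
  [\cos{\left(y \right)}]:  2 B = 4
  [\cos{\left(2 y \right)}]:  3 C = -9
Solving: A = -2, B = 2, C = -3.
Check against the point condition:
  u(0, 0) = -5  ⟹  A + C = -5  ✓
Hence u(x, y) = - 2 e^{x} + 2 \sin{\left(y \right)} - 3 \cos{\left(2 y \right)}.

Answer: u(x, y) = - 2 e^{x} + 2 \sin{\left(y \right)} - 3 \cos{\left(2 y \right)}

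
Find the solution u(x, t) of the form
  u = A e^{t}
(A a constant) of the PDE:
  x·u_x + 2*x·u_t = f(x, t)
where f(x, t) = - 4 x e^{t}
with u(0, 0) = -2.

Answer: u(x, t) = - 2 e^{t}

Derivation:
Substitute the ansatz u = A e^{t} into the left-hand side.
Derivatives of the ansatz:
  u_x = 0
  u_t = A e^{t}
Term by term:
  x·u_x = 0
  2*x·u_t = 2 A x e^{t}
So the left-hand side equals
  2 A x e^{t}
This must equal f(x, t) = - 4 x e^{t} identically.
Matching coefficients of the independent functions:
  [x e^{t}]:  2 A = -4
Solving: A = -2.
Check against the point condition:
  u(0, 0) = -2  ⟹  A = -2  ✓
Hence u(x, t) = - 2 e^{t}.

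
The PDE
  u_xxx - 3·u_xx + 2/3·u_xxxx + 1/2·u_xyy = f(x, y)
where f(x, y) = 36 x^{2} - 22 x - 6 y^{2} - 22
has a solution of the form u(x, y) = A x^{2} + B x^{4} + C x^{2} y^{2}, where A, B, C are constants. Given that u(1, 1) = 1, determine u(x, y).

Answer: u(x, y) = - x^{4} + x^{2} y^{2} + x^{2}

Derivation:
Substitute the ansatz u = A x^{2} + B x^{4} + C x^{2} y^{2} into the left-hand side.
Derivatives of the ansatz:
  u_xxx = 24 B x
  u_xx = 2 A + 12 B x^{2} + 2 C y^{2}
  u_xxxx = 24 B
  u_xyy = 4 C x
Term by term:
  u_xxx = 24 B x
  -3·u_xx = - 6 A - 36 B x^{2} - 6 C y^{2}
  2/3·u_xxxx = 16 B
  1/2·u_xyy = 2 C x
So the left-hand side equals
  - 6 A - 36 B x^{2} + 24 B x + 16 B + 2 C x - 6 C y^{2}
This must equal f(x, y) = 36 x^{2} - 22 x - 6 y^{2} - 22 identically.
Matching coefficients of the independent functions:
  [constant term]:  - 6 A + 16 B = -22
  [x]:  24 B + 2 C = -22
  [x^{2}]:  - 36 B = 36
  [y^{2}]:  - 6 C = -6
Solving: A = 1, B = -1, C = 1.
Check against the point condition:
  u(1, 1) = 1  ⟹  A + B + C = 1  ✓
Hence u(x, y) = - x^{4} + x^{2} y^{2} + x^{2}.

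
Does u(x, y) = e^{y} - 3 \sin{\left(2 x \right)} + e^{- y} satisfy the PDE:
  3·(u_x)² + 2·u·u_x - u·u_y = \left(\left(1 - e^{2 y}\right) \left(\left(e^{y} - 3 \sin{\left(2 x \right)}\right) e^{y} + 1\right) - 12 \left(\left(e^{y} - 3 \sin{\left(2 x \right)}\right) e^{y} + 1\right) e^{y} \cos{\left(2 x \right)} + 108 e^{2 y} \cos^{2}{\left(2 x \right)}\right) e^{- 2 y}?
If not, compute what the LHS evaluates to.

Answer: Yes

Derivation:
Evaluate each term of the left-hand side for u = e^{y} - 3 \sin{\left(2 x \right)} + e^{- y}.
Derivatives:
  u_x = - 6 \cos{\left(2 x \right)}
  u_y = e^{y} - e^{- y}
Terms:
  3·(u_x)² = 108 \cos^{2}{\left(2 x \right)}
  2·u·u_x = - 12 \left(\left(e^{y} - 3 \sin{\left(2 x \right)}\right) e^{y} + 1\right) e^{- y} \cos{\left(2 x \right)}
  -u·u_y = \left(1 - e^{2 y}\right) \left(\left(e^{y} - 3 \sin{\left(2 x \right)}\right) e^{y} + 1\right) e^{- 2 y}
Sum: LHS = \left(\left(1 - e^{2 y}\right) \left(\left(e^{y} - 3 \sin{\left(2 x \right)}\right) e^{y} + 1\right) - 12 \left(\left(e^{y} - 3 \sin{\left(2 x \right)}\right) e^{y} + 1\right) e^{y} \cos{\left(2 x \right)} + 108 e^{2 y} \cos^{2}{\left(2 x \right)}\right) e^{- 2 y}
This is exactly the given right-hand side, so u is a solution.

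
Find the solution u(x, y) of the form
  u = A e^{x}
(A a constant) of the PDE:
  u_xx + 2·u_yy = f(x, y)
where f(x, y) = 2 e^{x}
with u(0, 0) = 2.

Substitute the ansatz u = A e^{x} into the left-hand side.
Derivatives of the ansatz:
  u_xx = A e^{x}
  u_yy = 0
Term by term:
  u_xx = A e^{x}
  2·u_yy = 0
So the left-hand side equals
  A e^{x}
This must equal f(x, y) = 2 e^{x} identically.
Matching coefficients of the independent functions:
  [e^{x}]:  A = 2
Solving: A = 2.
Check against the point condition:
  u(0, 0) = 2  ⟹  A = 2  ✓
Hence u(x, y) = 2 e^{x}.

Answer: u(x, y) = 2 e^{x}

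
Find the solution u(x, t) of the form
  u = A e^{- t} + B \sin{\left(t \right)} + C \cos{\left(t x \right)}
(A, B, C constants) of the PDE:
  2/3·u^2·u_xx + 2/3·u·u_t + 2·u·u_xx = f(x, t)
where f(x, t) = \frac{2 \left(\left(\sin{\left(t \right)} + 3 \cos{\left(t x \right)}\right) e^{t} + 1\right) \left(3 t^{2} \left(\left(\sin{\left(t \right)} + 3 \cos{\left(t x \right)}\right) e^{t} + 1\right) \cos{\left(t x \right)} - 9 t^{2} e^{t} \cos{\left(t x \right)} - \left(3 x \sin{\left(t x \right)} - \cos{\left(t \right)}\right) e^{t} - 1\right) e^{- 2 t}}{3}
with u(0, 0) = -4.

Substitute the ansatz u = A e^{- t} + B \sin{\left(t \right)} + C \cos{\left(t x \right)} into the left-hand side.
Derivatives of the ansatz:
  u_xx = - C t^{2} \cos{\left(t x \right)}
  u_t = - A e^{- t} + B \cos{\left(t \right)} - C x \sin{\left(t x \right)}
Term by term:
  2/3·u^2·u_xx = - \frac{2 A^{2} C t^{2} e^{- 2 t} \cos{\left(t x \right)}}{3} - \frac{4 A B C t^{2} e^{- t} \sin{\left(t \right)} \cos{\left(t x \right)}}{3} - \frac{4 A C^{2} t^{2} e^{- t} \cos^{2}{\left(t x \right)}}{3} - \frac{2 B^{2} C t^{2} \sin^{2}{\left(t \right)} \cos{\left(t x \right)}}{3} - \frac{4 B C^{2} t^{2} \sin{\left(t \right)} \cos^{2}{\left(t x \right)}}{3} - \frac{2 C^{3} t^{2} \cos^{3}{\left(t x \right)}}{3}
  2/3·u·u_t = - \frac{2 A^{2} e^{- 2 t}}{3} - \frac{2 A B e^{- t} \sin{\left(t \right)}}{3} + \frac{2 A B e^{- t} \cos{\left(t \right)}}{3} - \frac{2 A C x e^{- t} \sin{\left(t x \right)}}{3} - \frac{2 A C e^{- t} \cos{\left(t x \right)}}{3} + \frac{2 B^{2} \sin{\left(t \right)} \cos{\left(t \right)}}{3} - \frac{2 B C x \sin{\left(t \right)} \sin{\left(t x \right)}}{3} + \frac{2 B C \cos{\left(t \right)} \cos{\left(t x \right)}}{3} - \frac{2 C^{2} x \sin{\left(t x \right)} \cos{\left(t x \right)}}{3}
  2·u·u_xx = - 2 A C t^{2} e^{- t} \cos{\left(t x \right)} - 2 B C t^{2} \sin{\left(t \right)} \cos{\left(t x \right)} - 2 C^{2} t^{2} \cos^{2}{\left(t x \right)}
So the left-hand side equals
  - \frac{2 A^{2} C t^{2} e^{- 2 t} \cos{\left(t x \right)}}{3} - \frac{2 A^{2} e^{- 2 t}}{3} - \frac{4 A B C t^{2} e^{- t} \sin{\left(t \right)} \cos{\left(t x \right)}}{3} - \frac{2 A B e^{- t} \sin{\left(t \right)}}{3} + \frac{2 A B e^{- t} \cos{\left(t \right)}}{3} - \frac{4 A C^{2} t^{2} e^{- t} \cos^{2}{\left(t x \right)}}{3} - 2 A C t^{2} e^{- t} \cos{\left(t x \right)} - \frac{2 A C x e^{- t} \sin{\left(t x \right)}}{3} - \frac{2 A C e^{- t} \cos{\left(t x \right)}}{3} - \frac{2 B^{2} C t^{2} \sin^{2}{\left(t \right)} \cos{\left(t x \right)}}{3} + \frac{2 B^{2} \sin{\left(t \right)} \cos{\left(t \right)}}{3} - \frac{4 B C^{2} t^{2} \sin{\left(t \right)} \cos^{2}{\left(t x \right)}}{3} - 2 B C t^{2} \sin{\left(t \right)} \cos{\left(t x \right)} - \frac{2 B C x \sin{\left(t \right)} \sin{\left(t x \right)}}{3} + \frac{2 B C \cos{\left(t \right)} \cos{\left(t x \right)}}{3} - \frac{2 C^{3} t^{2} \cos^{3}{\left(t x \right)}}{3} - 2 C^{2} t^{2} \cos^{2}{\left(t x \right)} - \frac{2 C^{2} x \sin{\left(t x \right)} \cos{\left(t x \right)}}{3}
This must equal f(x, t) identically; expanded, f = 2 t^{2} \sin^{2}{\left(t \right)} \cos{\left(t x \right)} + 12 t^{2} \sin{\left(t \right)} \cos^{2}{\left(t x \right)} - 6 t^{2} \sin{\left(t \right)} \cos{\left(t x \right)} + 18 t^{2} \cos^{3}{\left(t x \right)} - 18 t^{2} \cos^{2}{\left(t x \right)} + 4 t^{2} e^{- t} \sin{\left(t \right)} \cos{\left(t x \right)} + 12 t^{2} e^{- t} \cos^{2}{\left(t x \right)} - 6 t^{2} e^{- t} \cos{\left(t x \right)} + 2 t^{2} e^{- 2 t} \cos{\left(t x \right)} - 2 x \sin{\left(t \right)} \sin{\left(t x \right)} - 6 x \sin{\left(t x \right)} \cos{\left(t x \right)} - 2 x e^{- t} \sin{\left(t x \right)} + \frac{2 \sin{\left(t \right)} \cos{\left(t \right)}}{3} + 2 \cos{\left(t \right)} \cos{\left(t x \right)} - \frac{2 e^{- t} \sin{\left(t \right)}}{3} + \frac{2 e^{- t} \cos{\left(t \right)}}{3} - 2 e^{- t} \cos{\left(t x \right)} - \frac{2 e^{- 2 t}}{3}.
Matching coefficients of the independent functions:
(each divided by its leading coefficient; functions giving the same equation are listed together)
  [t^{2} \cos^{2}{\left(t x \right)}, x \sin{\left(t x \right)} \cos{\left(t x \right)}]:  C^{2} - 9 = 0
  [t^{2} \cos^{3}{\left(t x \right)}]:  C^{3} + 27 = 0
  [e^{- t} \sin{\left(t \right)}, e^{- t} \cos{\left(t \right)}]:  A B - 1 = 0
  [e^{- t} \cos{\left(t x \right)}, t^{2} e^{- t} \cos{\left(t x \right)}, x e^{- t} \sin{\left(t x \right)}]:  A C - 3 = 0
  [\sin{\left(t \right)} \cos{\left(t \right)}]:  B^{2} - 1 = 0
  [\cos{\left(t \right)} \cos{\left(t x \right)}, t^{2} \sin{\left(t \right)} \cos{\left(t x \right)}, x \sin{\left(t \right)} \sin{\left(t x \right)}]:  B C - 3 = 0
  [t^{2} e^{- 2 t} \cos{\left(t x \right)}]:  A^{2} C + 3 = 0
  [t^{2} e^{- t} \cos^{2}{\left(t x \right)}]:  A C^{2} + 9 = 0
  [t^{2} \sin{\left(t \right)} \cos^{2}{\left(t x \right)}]:  B C^{2} + 9 = 0
  [t^{2} \sin^{2}{\left(t \right)} \cos{\left(t x \right)}]:  B^{2} C + 3 = 0
  [t^{2} e^{- t} \sin{\left(t \right)} \cos{\left(t x \right)}]:  A B C + 3 = 0
  [e^{- 2 t}]:  A^{2} - 1 = 0
Solving: A = -1, B = -1, C = -3.
Check against the point condition:
  u(0, 0) = -4  ⟹  A + C = -4  ✓
Hence u(x, t) = - \sin{\left(t \right)} - 3 \cos{\left(t x \right)} - e^{- t}.

Answer: u(x, t) = - \sin{\left(t \right)} - 3 \cos{\left(t x \right)} - e^{- t}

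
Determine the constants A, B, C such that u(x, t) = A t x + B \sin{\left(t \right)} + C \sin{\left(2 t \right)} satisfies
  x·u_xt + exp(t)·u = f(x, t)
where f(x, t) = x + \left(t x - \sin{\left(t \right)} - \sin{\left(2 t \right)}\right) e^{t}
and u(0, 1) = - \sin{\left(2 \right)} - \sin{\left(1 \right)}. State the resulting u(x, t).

Answer: u(x, t) = t x - \sin{\left(t \right)} - \sin{\left(2 t \right)}

Derivation:
Substitute the ansatz u = A t x + B \sin{\left(t \right)} + C \sin{\left(2 t \right)} into the left-hand side.
Derivatives of the ansatz:
  u_xt = A
Term by term:
  x·u_xt = A x
  exp(t)·u = A t x e^{t} + B e^{t} \sin{\left(t \right)} + C e^{t} \sin{\left(2 t \right)}
So the left-hand side equals
  A t x e^{t} + A x + B e^{t} \sin{\left(t \right)} + C e^{t} \sin{\left(2 t \right)}
This must equal f(x, t) identically; expanded, f = t x e^{t} + x - e^{t} \sin{\left(t \right)} - e^{t} \sin{\left(2 t \right)}.
Matching coefficients of the independent functions:
  [x, t x e^{t}]:  A = 1
  [e^{t} \sin{\left(t \right)}]:  B = -1
  [e^{t} \sin{\left(2 t \right)}]:  C = -1
Solving: A = 1, B = -1, C = -1.
Check against the point condition:
  u(0, 1) = - \sin{\left(2 \right)} - \sin{\left(1 \right)}  ⟹  B \sin{\left(1 \right)} + C \sin{\left(2 \right)} = - \sin{\left(2 \right)} - \sin{\left(1 \right)}  ✓
Hence u(x, t) = t x - \sin{\left(t \right)} - \sin{\left(2 t \right)}.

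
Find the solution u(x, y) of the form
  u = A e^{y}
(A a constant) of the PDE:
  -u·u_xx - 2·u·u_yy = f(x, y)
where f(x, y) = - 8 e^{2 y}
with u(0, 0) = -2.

Substitute the ansatz u = A e^{y} into the left-hand side.
Derivatives of the ansatz:
  u_xx = 0
  u_yy = A e^{y}
Term by term:
  -u·u_xx = 0
  -2·u·u_yy = - 2 A^{2} e^{2 y}
So the left-hand side equals
  - 2 A^{2} e^{2 y}
This must equal f(x, y) = - 8 e^{2 y} identically.
Matching coefficients of the independent functions:
  [e^{2 y}]:  - 2 A^{2} = -8
These equations allow (A) = (-2) or (2).
Impose the point condition(s):
  u(0, 0) = -2  ⟹  A = -2
Only A = -2 satisfies everything.
Hence u(x, y) = - 2 e^{y}.

Answer: u(x, y) = - 2 e^{y}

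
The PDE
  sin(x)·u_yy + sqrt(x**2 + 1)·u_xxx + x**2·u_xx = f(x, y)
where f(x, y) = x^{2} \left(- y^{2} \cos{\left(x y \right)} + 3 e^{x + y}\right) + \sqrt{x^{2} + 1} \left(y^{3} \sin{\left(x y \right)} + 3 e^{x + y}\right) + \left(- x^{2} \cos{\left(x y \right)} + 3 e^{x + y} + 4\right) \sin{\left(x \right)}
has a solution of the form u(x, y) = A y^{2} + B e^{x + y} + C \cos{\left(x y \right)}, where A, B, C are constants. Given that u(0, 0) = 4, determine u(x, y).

Substitute the ansatz u = A y^{2} + B e^{x + y} + C \cos{\left(x y \right)} into the left-hand side.
Derivatives of the ansatz:
  u_yy = 2 A + B e^{x} e^{y} - C x^{2} \cos{\left(x y \right)}
  u_xxx = B e^{x} e^{y} + C y^{3} \sin{\left(x y \right)}
  u_xx = B e^{x} e^{y} - C y^{2} \cos{\left(x y \right)}
Term by term:
  sin(x)·u_yy = 2 A \sin{\left(x \right)} + B e^{x} e^{y} \sin{\left(x \right)} - C x^{2} \sin{\left(x \right)} \cos{\left(x y \right)}
  sqrt(x**2 + 1)·u_xxx = B \sqrt{x^{2} + 1} e^{x} e^{y} + C y^{3} \sqrt{x^{2} + 1} \sin{\left(x y \right)}
  x**2·u_xx = B x^{2} e^{x} e^{y} - C x^{2} y^{2} \cos{\left(x y \right)}
So the left-hand side equals
  2 A \sin{\left(x \right)} + B x^{2} e^{x} e^{y} + B \sqrt{x^{2} + 1} e^{x} e^{y} + B e^{x} e^{y} \sin{\left(x \right)} - C x^{2} y^{2} \cos{\left(x y \right)} - C x^{2} \sin{\left(x \right)} \cos{\left(x y \right)} + C y^{3} \sqrt{x^{2} + 1} \sin{\left(x y \right)}
This must equal f(x, y) identically; expanded, f = - x^{2} y^{2} \cos{\left(x y \right)} + 3 x^{2} e^{x} e^{y} - x^{2} \sin{\left(x \right)} \cos{\left(x y \right)} + y^{3} \sqrt{x^{2} + 1} \sin{\left(x y \right)} + 3 \sqrt{x^{2} + 1} e^{x} e^{y} + 3 e^{x} e^{y} \sin{\left(x \right)} + 4 \sin{\left(x \right)}.
Matching coefficients of the independent functions:
  [x^{2} y^{2} \cos{\left(x y \right)}, x^{2} \sin{\left(x \right)} \cos{\left(x y \right)}]:  - C = -1
  [x^{2} e^{x} e^{y}, \sqrt{x^{2} + 1} e^{x} e^{y}, e^{x} e^{y} \sin{\left(x \right)}]:  B = 3
  [y^{3} \sqrt{x^{2} + 1} \sin{\left(x y \right)}]:  C = 1
  [\sin{\left(x \right)}]:  2 A = 4
Solving: A = 2, B = 3, C = 1.
Check against the point condition:
  u(0, 0) = 4  ⟹  B + C = 4  ✓
Hence u(x, y) = 2 y^{2} + 3 e^{x + y} + \cos{\left(x y \right)}.

Answer: u(x, y) = 2 y^{2} + 3 e^{x + y} + \cos{\left(x y \right)}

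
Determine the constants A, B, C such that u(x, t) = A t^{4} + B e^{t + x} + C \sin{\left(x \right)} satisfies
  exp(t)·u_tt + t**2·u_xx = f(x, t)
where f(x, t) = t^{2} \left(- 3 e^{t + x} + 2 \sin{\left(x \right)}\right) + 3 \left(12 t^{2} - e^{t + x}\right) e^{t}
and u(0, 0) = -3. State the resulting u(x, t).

Answer: u(x, t) = 3 t^{4} - 3 e^{t + x} - 2 \sin{\left(x \right)}

Derivation:
Substitute the ansatz u = A t^{4} + B e^{t + x} + C \sin{\left(x \right)} into the left-hand side.
Derivatives of the ansatz:
  u_tt = 12 A t^{2} + B e^{t} e^{x}
  u_xx = B e^{t} e^{x} - C \sin{\left(x \right)}
Term by term:
  exp(t)·u_tt = 12 A t^{2} e^{t} + B e^{2 t} e^{x}
  t**2·u_xx = B t^{2} e^{t} e^{x} - C t^{2} \sin{\left(x \right)}
So the left-hand side equals
  12 A t^{2} e^{t} + B t^{2} e^{t} e^{x} + B e^{2 t} e^{x} - C t^{2} \sin{\left(x \right)}
This must equal f(x, t) identically; expanded, f = - 3 t^{2} e^{t} e^{x} + 36 t^{2} e^{t} + 2 t^{2} \sin{\left(x \right)} - 3 e^{2 t} e^{x}.
Matching coefficients of the independent functions:
  [t^{2} e^{t}]:  12 A = 36
  [t^{2} \sin{\left(x \right)}]:  - C = 2
  [e^{2 t} e^{x}, t^{2} e^{t} e^{x}]:  B = -3
Solving: A = 3, B = -3, C = -2.
Check against the point condition:
  u(0, 0) = -3  ⟹  B = -3  ✓
Hence u(x, t) = 3 t^{4} - 3 e^{t + x} - 2 \sin{\left(x \right)}.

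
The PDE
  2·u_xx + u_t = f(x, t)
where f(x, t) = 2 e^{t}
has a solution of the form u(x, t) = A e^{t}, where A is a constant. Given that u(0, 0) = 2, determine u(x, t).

Substitute the ansatz u = A e^{t} into the left-hand side.
Derivatives of the ansatz:
  u_xx = 0
  u_t = A e^{t}
Term by term:
  2·u_xx = 0
  u_t = A e^{t}
So the left-hand side equals
  A e^{t}
This must equal f(x, t) = 2 e^{t} identically.
Matching coefficients of the independent functions:
  [e^{t}]:  A = 2
Solving: A = 2.
Check against the point condition:
  u(0, 0) = 2  ⟹  A = 2  ✓
Hence u(x, t) = 2 e^{t}.

Answer: u(x, t) = 2 e^{t}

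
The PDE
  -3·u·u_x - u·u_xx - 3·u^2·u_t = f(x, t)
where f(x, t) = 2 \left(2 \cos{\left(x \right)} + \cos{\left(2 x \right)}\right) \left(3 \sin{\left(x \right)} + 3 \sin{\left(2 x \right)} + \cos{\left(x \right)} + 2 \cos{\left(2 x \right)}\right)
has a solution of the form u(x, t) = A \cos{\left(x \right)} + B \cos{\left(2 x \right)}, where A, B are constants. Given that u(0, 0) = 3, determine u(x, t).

Answer: u(x, t) = 2 \cos{\left(x \right)} + \cos{\left(2 x \right)}

Derivation:
Substitute the ansatz u = A \cos{\left(x \right)} + B \cos{\left(2 x \right)} into the left-hand side.
Derivatives of the ansatz:
  u_x = - A \sin{\left(x \right)} - 2 B \sin{\left(2 x \right)}
  u_xx = - A \cos{\left(x \right)} - 4 B \cos{\left(2 x \right)}
  u_t = 0
Term by term:
  -3·u·u_x = 3 A^{2} \sin{\left(x \right)} \cos{\left(x \right)} + 3 A B \sin{\left(x \right)} \cos{\left(2 x \right)} + 6 A B \sin{\left(2 x \right)} \cos{\left(x \right)} + 6 B^{2} \sin{\left(2 x \right)} \cos{\left(2 x \right)}
  -u·u_xx = A^{2} \cos^{2}{\left(x \right)} + 5 A B \cos{\left(x \right)} \cos{\left(2 x \right)} + 4 B^{2} \cos^{2}{\left(2 x \right)}
  -3·u^2·u_t = 0
So the left-hand side equals
  3 A^{2} \sin{\left(x \right)} \cos{\left(x \right)} + A^{2} \cos^{2}{\left(x \right)} + 3 A B \sin{\left(x \right)} \cos{\left(2 x \right)} + 6 A B \sin{\left(2 x \right)} \cos{\left(x \right)} + 5 A B \cos{\left(x \right)} \cos{\left(2 x \right)} + 6 B^{2} \sin{\left(2 x \right)} \cos{\left(2 x \right)} + 4 B^{2} \cos^{2}{\left(2 x \right)}
This must equal f(x, t) identically; expanded, f = 12 \sin{\left(x \right)} \cos{\left(x \right)} + 6 \sin{\left(x \right)} \cos{\left(2 x \right)} + 12 \sin{\left(2 x \right)} \cos{\left(x \right)} + 6 \sin{\left(2 x \right)} \cos{\left(2 x \right)} + 4 \cos^{2}{\left(x \right)} + 10 \cos{\left(x \right)} \cos{\left(2 x \right)} + 4 \cos^{2}{\left(2 x \right)}.
Matching coefficients of the independent functions:
  [\sin{\left(x \right)} \cos{\left(x \right)}]:  3 A^{2} = 12
  [\sin{\left(x \right)} \cos{\left(2 x \right)}]:  3 A B = 6
  [\sin{\left(2 x \right)} \cos{\left(x \right)}]:  6 A B = 12
  [\sin{\left(2 x \right)} \cos{\left(2 x \right)}]:  6 B^{2} = 6
  [\cos{\left(x \right)} \cos{\left(2 x \right)}]:  5 A B = 10
  [\cos^{2}{\left(x \right)}]:  A^{2} = 4
  [\cos^{2}{\left(2 x \right)}]:  4 B^{2} = 4
These equations allow (A, B) = (-2, -1) or (2, 1).
Impose the point condition(s):
  u(0, 0) = 3  ⟹  A + B = 3
Only A = 2, B = 1 satisfies everything.
Hence u(x, t) = 2 \cos{\left(x \right)} + \cos{\left(2 x \right)}.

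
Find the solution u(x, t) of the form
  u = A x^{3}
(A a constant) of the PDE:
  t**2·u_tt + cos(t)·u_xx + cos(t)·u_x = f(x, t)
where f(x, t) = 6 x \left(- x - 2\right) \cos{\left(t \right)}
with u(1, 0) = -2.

Substitute the ansatz u = A x^{3} into the left-hand side.
Derivatives of the ansatz:
  u_tt = 0
  u_xx = 6 A x
  u_x = 3 A x^{2}
Term by term:
  t**2·u_tt = 0
  cos(t)·u_xx = 6 A x \cos{\left(t \right)}
  cos(t)·u_x = 3 A x^{2} \cos{\left(t \right)}
So the left-hand side equals
  3 A x^{2} \cos{\left(t \right)} + 6 A x \cos{\left(t \right)}
This must equal f(x, t) identically; expanded, f = - 6 x^{2} \cos{\left(t \right)} - 12 x \cos{\left(t \right)}.
Matching coefficients of the independent functions:
  [x \cos{\left(t \right)}]:  6 A = -12
  [x^{2} \cos{\left(t \right)}]:  3 A = -6
Solving: A = -2.
Check against the point condition:
  u(1, 0) = -2  ⟹  A = -2  ✓
Hence u(x, t) = - 2 x^{3}.

Answer: u(x, t) = - 2 x^{3}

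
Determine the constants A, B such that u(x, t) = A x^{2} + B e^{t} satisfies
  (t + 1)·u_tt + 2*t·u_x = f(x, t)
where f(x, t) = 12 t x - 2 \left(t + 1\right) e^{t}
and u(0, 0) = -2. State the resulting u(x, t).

Answer: u(x, t) = 3 x^{2} - 2 e^{t}

Derivation:
Substitute the ansatz u = A x^{2} + B e^{t} into the left-hand side.
Derivatives of the ansatz:
  u_tt = B e^{t}
  u_x = 2 A x
Term by term:
  (t + 1)·u_tt = B t e^{t} + B e^{t}
  2*t·u_x = 4 A t x
So the left-hand side equals
  4 A t x + B t e^{t} + B e^{t}
This must equal f(x, t) identically; expanded, f = 12 t x - 2 t e^{t} - 2 e^{t}.
Matching coefficients of the independent functions:
  [t x]:  4 A = 12
  [t e^{t}, e^{t}]:  B = -2
Solving: A = 3, B = -2.
Check against the point condition:
  u(0, 0) = -2  ⟹  B = -2  ✓
Hence u(x, t) = 3 x^{2} - 2 e^{t}.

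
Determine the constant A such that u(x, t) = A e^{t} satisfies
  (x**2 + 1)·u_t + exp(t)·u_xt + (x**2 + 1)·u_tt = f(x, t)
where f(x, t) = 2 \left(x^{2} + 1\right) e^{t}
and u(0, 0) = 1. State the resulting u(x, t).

Answer: u(x, t) = e^{t}

Derivation:
Substitute the ansatz u = A e^{t} into the left-hand side.
Derivatives of the ansatz:
  u_t = A e^{t}
  u_xt = 0
  u_tt = A e^{t}
Term by term:
  (x**2 + 1)·u_t = A x^{2} e^{t} + A e^{t}
  exp(t)·u_xt = 0
  (x**2 + 1)·u_tt = A x^{2} e^{t} + A e^{t}
So the left-hand side equals
  2 A x^{2} e^{t} + 2 A e^{t}
This must equal f(x, t) identically; expanded, f = 2 x^{2} e^{t} + 2 e^{t}.
Matching coefficients of the independent functions:
  [x^{2} e^{t}, e^{t}]:  2 A = 2
Solving: A = 1.
Check against the point condition:
  u(0, 0) = 1  ⟹  A = 1  ✓
Hence u(x, t) = e^{t}.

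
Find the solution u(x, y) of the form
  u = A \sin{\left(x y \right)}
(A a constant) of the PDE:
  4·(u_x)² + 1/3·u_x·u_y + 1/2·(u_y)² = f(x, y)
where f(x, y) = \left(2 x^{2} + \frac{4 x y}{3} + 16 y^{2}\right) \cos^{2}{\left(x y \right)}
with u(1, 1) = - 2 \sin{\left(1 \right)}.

Substitute the ansatz u = A \sin{\left(x y \right)} into the left-hand side.
Derivatives of the ansatz:
  u_x = A y \cos{\left(x y \right)}
  u_y = A x \cos{\left(x y \right)}
Term by term:
  4·(u_x)² = 4 A^{2} y^{2} \cos^{2}{\left(x y \right)}
  1/3·u_x·u_y = \frac{A^{2} x y \cos^{2}{\left(x y \right)}}{3}
  1/2·(u_y)² = \frac{A^{2} x^{2} \cos^{2}{\left(x y \right)}}{2}
So the left-hand side equals
  \frac{A^{2} x^{2} \cos^{2}{\left(x y \right)}}{2} + \frac{A^{2} x y \cos^{2}{\left(x y \right)}}{3} + 4 A^{2} y^{2} \cos^{2}{\left(x y \right)}
This must equal f(x, y) identically; expanded, f = 2 x^{2} \cos^{2}{\left(x y \right)} + \frac{4 x y \cos^{2}{\left(x y \right)}}{3} + 16 y^{2} \cos^{2}{\left(x y \right)}.
Matching coefficients of the independent functions:
  [x^{2} \cos^{2}{\left(x y \right)}]:  \frac{A^{2}}{2} = 2
  [y^{2} \cos^{2}{\left(x y \right)}]:  4 A^{2} = 16
  [x y \cos^{2}{\left(x y \right)}]:  \frac{A^{2}}{3} = \frac{4}{3}
These equations allow (A) = (-2) or (2).
Impose the point condition(s):
  u(1, 1) = - 2 \sin{\left(1 \right)}  ⟹  A \sin{\left(1 \right)} = - 2 \sin{\left(1 \right)}
Only A = -2 satisfies everything.
Hence u(x, y) = - 2 \sin{\left(x y \right)}.

Answer: u(x, y) = - 2 \sin{\left(x y \right)}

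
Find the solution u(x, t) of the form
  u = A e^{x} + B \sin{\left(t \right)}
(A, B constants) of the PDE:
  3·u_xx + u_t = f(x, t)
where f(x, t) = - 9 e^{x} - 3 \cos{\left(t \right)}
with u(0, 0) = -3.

Substitute the ansatz u = A e^{x} + B \sin{\left(t \right)} into the left-hand side.
Derivatives of the ansatz:
  u_xx = A e^{x}
  u_t = B \cos{\left(t \right)}
Term by term:
  3·u_xx = 3 A e^{x}
  u_t = B \cos{\left(t \right)}
So the left-hand side equals
  3 A e^{x} + B \cos{\left(t \right)}
This must equal f(x, t) = - 9 e^{x} - 3 \cos{\left(t \right)} identically.
Matching coefficients of the independent functions:
  [e^{x}]:  3 A = -9
  [\cos{\left(t \right)}]:  B = -3
Solving: A = -3, B = -3.
Check against the point condition:
  u(0, 0) = -3  ⟹  A = -3  ✓
Hence u(x, t) = - 3 e^{x} - 3 \sin{\left(t \right)}.

Answer: u(x, t) = - 3 e^{x} - 3 \sin{\left(t \right)}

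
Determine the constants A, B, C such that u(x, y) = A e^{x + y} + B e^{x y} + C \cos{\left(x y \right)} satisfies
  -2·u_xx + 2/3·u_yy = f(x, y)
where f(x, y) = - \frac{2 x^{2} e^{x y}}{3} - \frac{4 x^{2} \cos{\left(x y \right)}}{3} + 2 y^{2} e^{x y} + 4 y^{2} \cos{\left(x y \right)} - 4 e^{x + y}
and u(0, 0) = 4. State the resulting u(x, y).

Substitute the ansatz u = A e^{x + y} + B e^{x y} + C \cos{\left(x y \right)} into the left-hand side.
Derivatives of the ansatz:
  u_xx = A e^{x} e^{y} + B y^{2} e^{x y} - C y^{2} \cos{\left(x y \right)}
  u_yy = A e^{x} e^{y} + B x^{2} e^{x y} - C x^{2} \cos{\left(x y \right)}
Term by term:
  -2·u_xx = - 2 A e^{x} e^{y} - 2 B y^{2} e^{x y} + 2 C y^{2} \cos{\left(x y \right)}
  2/3·u_yy = \frac{2 A e^{x} e^{y}}{3} + \frac{2 B x^{2} e^{x y}}{3} - \frac{2 C x^{2} \cos{\left(x y \right)}}{3}
So the left-hand side equals
  - \frac{4 A e^{x} e^{y}}{3} + \frac{2 B x^{2} e^{x y}}{3} - 2 B y^{2} e^{x y} - \frac{2 C x^{2} \cos{\left(x y \right)}}{3} + 2 C y^{2} \cos{\left(x y \right)}
This must equal f(x, y) identically; expanded, f = - \frac{2 x^{2} e^{x y}}{3} - \frac{4 x^{2} \cos{\left(x y \right)}}{3} + 2 y^{2} e^{x y} + 4 y^{2} \cos{\left(x y \right)} - 4 e^{x} e^{y}.
Matching coefficients of the independent functions:
  [x^{2} e^{x y}]:  \frac{2 B}{3} = - \frac{2}{3}
  [x^{2} \cos{\left(x y \right)}]:  - \frac{2 C}{3} = - \frac{4}{3}
  [y^{2} e^{x y}]:  - 2 B = 2
  [y^{2} \cos{\left(x y \right)}]:  2 C = 4
  [e^{x} e^{y}]:  - \frac{4 A}{3} = -4
Solving: A = 3, B = -1, C = 2.
Check against the point condition:
  u(0, 0) = 4  ⟹  A + B + C = 4  ✓
Hence u(x, y) = - e^{x y} + 3 e^{x + y} + 2 \cos{\left(x y \right)}.

Answer: u(x, y) = - e^{x y} + 3 e^{x + y} + 2 \cos{\left(x y \right)}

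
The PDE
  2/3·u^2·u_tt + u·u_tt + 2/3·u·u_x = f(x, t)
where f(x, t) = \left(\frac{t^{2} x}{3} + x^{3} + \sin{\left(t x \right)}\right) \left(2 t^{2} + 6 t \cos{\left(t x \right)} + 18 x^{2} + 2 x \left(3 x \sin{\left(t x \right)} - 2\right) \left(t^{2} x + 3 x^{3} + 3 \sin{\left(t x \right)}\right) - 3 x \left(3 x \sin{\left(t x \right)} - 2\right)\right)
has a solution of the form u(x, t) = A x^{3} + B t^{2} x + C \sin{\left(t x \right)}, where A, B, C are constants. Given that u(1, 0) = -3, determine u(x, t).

Substitute the ansatz u = A x^{3} + B t^{2} x + C \sin{\left(t x \right)} into the left-hand side.
Derivatives of the ansatz:
  u_tt = 2 B x - C x^{2} \sin{\left(t x \right)}
  u_x = 3 A x^{2} + B t^{2} + C t \cos{\left(t x \right)}
Term by term:
  2/3·u^2·u_tt = \frac{4 A^{2} B x^{7}}{3} - \frac{2 A^{2} C x^{8} \sin{\left(t x \right)}}{3} + \frac{8 A B^{2} t^{2} x^{5}}{3} - \frac{4 A B C t^{2} x^{6} \sin{\left(t x \right)}}{3} + \frac{8 A B C x^{4} \sin{\left(t x \right)}}{3} - \frac{4 A C^{2} x^{5} \sin^{2}{\left(t x \right)}}{3} + \frac{4 B^{3} t^{4} x^{3}}{3} - \frac{2 B^{2} C t^{4} x^{4} \sin{\left(t x \right)}}{3} + \frac{8 B^{2} C t^{2} x^{2} \sin{\left(t x \right)}}{3} - \frac{4 B C^{2} t^{2} x^{3} \sin^{2}{\left(t x \right)}}{3} + \frac{4 B C^{2} x \sin^{2}{\left(t x \right)}}{3} - \frac{2 C^{3} x^{2} \sin^{3}{\left(t x \right)}}{3}
  u·u_tt = 2 A B x^{4} - A C x^{5} \sin{\left(t x \right)} + 2 B^{2} t^{2} x^{2} - B C t^{2} x^{3} \sin{\left(t x \right)} + 2 B C x \sin{\left(t x \right)} - C^{2} x^{2} \sin^{2}{\left(t x \right)}
  2/3·u·u_x = 2 A^{2} x^{5} + \frac{8 A B t^{2} x^{3}}{3} + \frac{2 A C t x^{3} \cos{\left(t x \right)}}{3} + 2 A C x^{2} \sin{\left(t x \right)} + \frac{2 B^{2} t^{4} x}{3} + \frac{2 B C t^{3} x \cos{\left(t x \right)}}{3} + \frac{2 B C t^{2} \sin{\left(t x \right)}}{3} + \frac{2 C^{2} t \sin{\left(t x \right)} \cos{\left(t x \right)}}{3}
Sum these and collect like terms in the independent variables.
This must equal f(x, t) identically; expanded, f = 2 t^{4} x^{4} \sin{\left(t x \right)} - \frac{4 t^{4} x^{3}}{3} + \frac{2 t^{4} x}{3} + 2 t^{3} x \cos{\left(t x \right)} + 12 t^{2} x^{6} \sin{\left(t x \right)} - 8 t^{2} x^{5} + 12 t^{2} x^{3} \sin^{2}{\left(t x \right)} - 3 t^{2} x^{3} \sin{\left(t x \right)} + 8 t^{2} x^{3} - 8 t^{2} x^{2} \sin{\left(t x \right)} + 2 t^{2} x^{2} + 2 t^{2} \sin{\left(t x \right)} + 6 t x^{3} \cos{\left(t x \right)} + 6 t \sin{\left(t x \right)} \cos{\left(t x \right)} + 18 x^{8} \sin{\left(t x \right)} - 12 x^{7} + 36 x^{5} \sin^{2}{\left(t x \right)} - 9 x^{5} \sin{\left(t x \right)} + 18 x^{5} - 24 x^{4} \sin{\left(t x \right)} + 6 x^{4} + 18 x^{2} \sin^{3}{\left(t x \right)} - 9 x^{2} \sin^{2}{\left(t x \right)} + 18 x^{2} \sin{\left(t x \right)} - 12 x \sin^{2}{\left(t x \right)} + 6 x \sin{\left(t x \right)}.
Matching coefficients of the independent functions:
(each divided by its leading coefficient; functions giving the same equation are listed together)
  [x^{4}, t^{2} x^{3}]:  A B - 3 = 0
  [x^{5}]:  A^{2} - 9 = 0
  [x^{7}]:  A^{2} B + 9 = 0
  [t^{2} x^{2}, t^{4} x]:  B^{2} - 1 = 0
  [t^{2} x^{5}]:  A B^{2} + 3 = 0
  [t^{2} \sin{\left(t x \right)}, x \sin{\left(t x \right)}, t^{2} x^{3} \sin{\left(t x \right)}, …]:  B C - 3 = 0
  [t^{4} x^{3}]:  B^{3} + 1 = 0
  [x \sin^{2}{\left(t x \right)}, t^{2} x^{3} \sin^{2}{\left(t x \right)}]:  B C^{2} + 9 = 0
  [x^{2} \sin{\left(t x \right)}, x^{5} \sin{\left(t x \right)}, t x^{3} \cos{\left(t x \right)}]:  A C - 9 = 0
  [x^{2} \sin^{2}{\left(t x \right)}, t \sin{\left(t x \right)} \cos{\left(t x \right)}]:  C^{2} - 9 = 0
  [x^{2} \sin^{3}{\left(t x \right)}]:  C^{3} + 27 = 0
  [x^{4} \sin{\left(t x \right)}, t^{2} x^{6} \sin{\left(t x \right)}]:  A B C + 9 = 0
  [x^{5} \sin^{2}{\left(t x \right)}]:  A C^{2} + 27 = 0
  [x^{8} \sin{\left(t x \right)}]:  A^{2} C + 27 = 0
  [t^{2} x^{2} \sin{\left(t x \right)}, t^{4} x^{4} \sin{\left(t x \right)}]:  B^{2} C + 3 = 0
Solving: A = -3, B = -1, C = -3.
Check against the point condition:
  u(1, 0) = -3  ⟹  A = -3  ✓
Hence u(x, t) = - t^{2} x - 3 x^{3} - 3 \sin{\left(t x \right)}.

Answer: u(x, t) = - t^{2} x - 3 x^{3} - 3 \sin{\left(t x \right)}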